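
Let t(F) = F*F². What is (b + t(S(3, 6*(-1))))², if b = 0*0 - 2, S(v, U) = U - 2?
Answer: 264196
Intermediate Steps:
S(v, U) = -2 + U
t(F) = F³
b = -2 (b = 0 - 2 = -2)
(b + t(S(3, 6*(-1))))² = (-2 + (-2 + 6*(-1))³)² = (-2 + (-2 - 6)³)² = (-2 + (-8)³)² = (-2 - 512)² = (-514)² = 264196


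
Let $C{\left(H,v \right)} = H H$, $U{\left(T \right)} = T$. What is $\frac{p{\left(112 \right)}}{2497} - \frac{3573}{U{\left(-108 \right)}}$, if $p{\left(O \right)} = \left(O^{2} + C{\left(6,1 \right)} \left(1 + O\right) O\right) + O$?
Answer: $\frac{6610573}{29964} \approx 220.62$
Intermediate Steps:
$C{\left(H,v \right)} = H^{2}$
$p{\left(O \right)} = O + O^{2} + O \left(36 + 36 O\right)$ ($p{\left(O \right)} = \left(O^{2} + 6^{2} \left(1 + O\right) O\right) + O = \left(O^{2} + 36 \left(1 + O\right) O\right) + O = \left(O^{2} + \left(36 + 36 O\right) O\right) + O = \left(O^{2} + O \left(36 + 36 O\right)\right) + O = O + O^{2} + O \left(36 + 36 O\right)$)
$\frac{p{\left(112 \right)}}{2497} - \frac{3573}{U{\left(-108 \right)}} = \frac{37 \cdot 112 \left(1 + 112\right)}{2497} - \frac{3573}{-108} = 37 \cdot 112 \cdot 113 \cdot \frac{1}{2497} - - \frac{397}{12} = 468272 \cdot \frac{1}{2497} + \frac{397}{12} = \frac{468272}{2497} + \frac{397}{12} = \frac{6610573}{29964}$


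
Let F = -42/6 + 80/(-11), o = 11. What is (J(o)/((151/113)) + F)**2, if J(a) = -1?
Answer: 622502500/2758921 ≈ 225.63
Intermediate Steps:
F = -157/11 (F = -42*1/6 + 80*(-1/11) = -7 - 80/11 = -157/11 ≈ -14.273)
(J(o)/((151/113)) + F)**2 = (-1/(151/113) - 157/11)**2 = (-1/(151*(1/113)) - 157/11)**2 = (-1/151/113 - 157/11)**2 = (-1*113/151 - 157/11)**2 = (-113/151 - 157/11)**2 = (-24950/1661)**2 = 622502500/2758921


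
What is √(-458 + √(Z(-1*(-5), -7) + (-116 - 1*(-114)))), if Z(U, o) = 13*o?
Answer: √(-458 + I*√93) ≈ 0.2253 + 21.402*I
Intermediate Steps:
√(-458 + √(Z(-1*(-5), -7) + (-116 - 1*(-114)))) = √(-458 + √(13*(-7) + (-116 - 1*(-114)))) = √(-458 + √(-91 + (-116 + 114))) = √(-458 + √(-91 - 2)) = √(-458 + √(-93)) = √(-458 + I*√93)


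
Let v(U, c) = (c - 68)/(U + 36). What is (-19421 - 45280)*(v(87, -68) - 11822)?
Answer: 31363637214/41 ≈ 7.6497e+8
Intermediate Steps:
v(U, c) = (-68 + c)/(36 + U)
(-19421 - 45280)*(v(87, -68) - 11822) = (-19421 - 45280)*((-68 - 68)/(36 + 87) - 11822) = -64701*(-136/123 - 11822) = -64701*(-1454242/123) = 31363637214/41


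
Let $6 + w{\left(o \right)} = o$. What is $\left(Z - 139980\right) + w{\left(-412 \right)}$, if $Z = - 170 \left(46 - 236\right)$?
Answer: $-108098$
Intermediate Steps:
$w{\left(o \right)} = -6 + o$
$Z = 32300$ ($Z = \left(-170\right) \left(-190\right) = 32300$)
$\left(Z - 139980\right) + w{\left(-412 \right)} = \left(32300 - 139980\right) - 418 = -107680 - 418 = -108098$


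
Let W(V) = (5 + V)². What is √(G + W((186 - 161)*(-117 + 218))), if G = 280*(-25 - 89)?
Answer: 2*√1592245 ≈ 2523.7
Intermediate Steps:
G = -31920 (G = 280*(-114) = -31920)
√(G + W((186 - 161)*(-117 + 218))) = √(-31920 + (5 + (186 - 161)*(-117 + 218))²) = √(-31920 + (5 + 25*101)²) = √(-31920 + (5 + 2525)²) = √(-31920 + 2530²) = √(-31920 + 6400900) = √6368980 = 2*√1592245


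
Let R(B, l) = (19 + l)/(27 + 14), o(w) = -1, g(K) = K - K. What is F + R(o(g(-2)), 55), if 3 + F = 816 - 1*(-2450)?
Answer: 133857/41 ≈ 3264.8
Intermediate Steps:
g(K) = 0
R(B, l) = 19/41 + l/41 (R(B, l) = (19 + l)/41 = (19 + l)*(1/41) = 19/41 + l/41)
F = 3263 (F = -3 + (816 - 1*(-2450)) = -3 + (816 + 2450) = -3 + 3266 = 3263)
F + R(o(g(-2)), 55) = 3263 + (19/41 + (1/41)*55) = 3263 + (19/41 + 55/41) = 3263 + 74/41 = 133857/41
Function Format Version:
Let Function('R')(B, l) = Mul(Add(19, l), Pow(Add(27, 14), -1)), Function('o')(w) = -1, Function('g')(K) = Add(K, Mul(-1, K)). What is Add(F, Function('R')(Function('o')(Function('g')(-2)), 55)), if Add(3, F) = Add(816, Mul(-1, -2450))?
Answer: Rational(133857, 41) ≈ 3264.8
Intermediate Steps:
Function('g')(K) = 0
Function('R')(B, l) = Add(Rational(19, 41), Mul(Rational(1, 41), l)) (Function('R')(B, l) = Mul(Add(19, l), Pow(41, -1)) = Mul(Add(19, l), Rational(1, 41)) = Add(Rational(19, 41), Mul(Rational(1, 41), l)))
F = 3263 (F = Add(-3, Add(816, Mul(-1, -2450))) = Add(-3, Add(816, 2450)) = Add(-3, 3266) = 3263)
Add(F, Function('R')(Function('o')(Function('g')(-2)), 55)) = Add(3263, Add(Rational(19, 41), Mul(Rational(1, 41), 55))) = Add(3263, Add(Rational(19, 41), Rational(55, 41))) = Add(3263, Rational(74, 41)) = Rational(133857, 41)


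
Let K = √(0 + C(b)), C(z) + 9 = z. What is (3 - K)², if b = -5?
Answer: (3 - I*√14)² ≈ -5.0 - 22.45*I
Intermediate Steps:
C(z) = -9 + z
K = I*√14 (K = √(0 + (-9 - 5)) = √(0 - 14) = √(-14) = I*√14 ≈ 3.7417*I)
(3 - K)² = (3 - I*√14)²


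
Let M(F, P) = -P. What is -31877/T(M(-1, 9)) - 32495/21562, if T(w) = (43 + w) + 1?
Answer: -688469199/754670 ≈ -912.28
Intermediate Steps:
T(w) = 44 + w
-31877/T(M(-1, 9)) - 32495/21562 = -31877/(44 - 1*9) - 32495/21562 = -31877/(44 - 9) - 32495*1/21562 = -31877/35 - 32495/21562 = -688469199/754670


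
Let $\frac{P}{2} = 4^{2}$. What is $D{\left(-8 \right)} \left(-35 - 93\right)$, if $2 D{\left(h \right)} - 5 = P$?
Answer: $-2368$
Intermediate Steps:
$P = 32$ ($P = 2 \cdot 4^{2} = 2 \cdot 16 = 32$)
$D{\left(h \right)} = \frac{37}{2}$ ($D{\left(h \right)} = \frac{5}{2} + \frac{1}{2} \cdot 32 = \frac{5}{2} + 16 = \frac{37}{2}$)
$D{\left(-8 \right)} \left(-35 - 93\right) = \frac{37 \left(-35 - 93\right)}{2} = \frac{37}{2} \left(-128\right) = -2368$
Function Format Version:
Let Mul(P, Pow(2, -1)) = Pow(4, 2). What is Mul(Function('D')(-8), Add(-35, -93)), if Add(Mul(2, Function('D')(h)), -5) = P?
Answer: -2368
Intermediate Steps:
P = 32 (P = Mul(2, Pow(4, 2)) = Mul(2, 16) = 32)
Function('D')(h) = Rational(37, 2) (Function('D')(h) = Add(Rational(5, 2), Mul(Rational(1, 2), 32)) = Add(Rational(5, 2), 16) = Rational(37, 2))
Mul(Function('D')(-8), Add(-35, -93)) = Mul(Rational(37, 2), Add(-35, -93)) = Mul(Rational(37, 2), -128) = -2368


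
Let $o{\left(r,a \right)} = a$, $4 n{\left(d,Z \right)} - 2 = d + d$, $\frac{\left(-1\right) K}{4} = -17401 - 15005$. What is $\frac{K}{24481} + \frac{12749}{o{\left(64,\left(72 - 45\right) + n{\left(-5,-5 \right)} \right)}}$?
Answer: $\frac{315348869}{612025} \approx 515.25$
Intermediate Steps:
$K = 129624$ ($K = - 4 \left(-17401 - 15005\right) = \left(-4\right) \left(-32406\right) = 129624$)
$n{\left(d,Z \right)} = \frac{1}{2} + \frac{d}{2}$ ($n{\left(d,Z \right)} = \frac{1}{2} + \frac{d + d}{4} = \frac{1}{2} + \frac{2 d}{4} = \frac{1}{2} + \frac{d}{2}$)
$\frac{K}{24481} + \frac{12749}{o{\left(64,\left(72 - 45\right) + n{\left(-5,-5 \right)} \right)}} = \frac{129624}{24481} + \frac{12749}{\left(72 - 45\right) + \left(\frac{1}{2} + \frac{1}{2} \left(-5\right)\right)} = 129624 \cdot \frac{1}{24481} + \frac{12749}{27 + \left(\frac{1}{2} - \frac{5}{2}\right)} = \frac{129624}{24481} + \frac{12749}{27 - 2} = \frac{129624}{24481} + \frac{12749}{25} = \frac{315348869}{612025}$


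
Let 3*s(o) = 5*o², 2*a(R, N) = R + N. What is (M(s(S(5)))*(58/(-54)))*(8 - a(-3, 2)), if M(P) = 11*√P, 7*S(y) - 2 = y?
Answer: -5423*√15/162 ≈ -129.65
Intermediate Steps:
S(y) = 2/7 + y/7
a(R, N) = N/2 + R/2 (a(R, N) = (R + N)/2 = (N + R)/2 = N/2 + R/2)
s(o) = 5*o²/3 (s(o) = (5*o²)/3 = 5*o²/3)
(M(s(S(5)))*(58/(-54)))*(8 - a(-3, 2)) = ((11*√(5*(2/7 + (⅐)*5)²/3))*(58/(-54)))*(8 - ((½)*2 + (½)*(-3))) = ((11*√(5*(2/7 + 5/7)²/3))*(58*(-1/54)))*(8 - (1 - 3/2)) = ((11*√((5/3)*1²))*(-29/27))*(8 - 1*(-½)) = ((11*√((5/3)*1))*(-29/27))*(8 + ½) = ((11*√(5/3))*(-29/27))*(17/2) = ((11*(√15/3))*(-29/27))*(17/2) = ((11*√15/3)*(-29/27))*(17/2) = -319*√15/81*(17/2) = -5423*√15/162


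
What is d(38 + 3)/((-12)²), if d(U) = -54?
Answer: -3/8 ≈ -0.37500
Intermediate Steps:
d(38 + 3)/((-12)²) = -54/((-12)²) = -54/144 = -54*1/144 = -3/8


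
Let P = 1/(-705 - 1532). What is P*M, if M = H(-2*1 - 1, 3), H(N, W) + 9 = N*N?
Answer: 0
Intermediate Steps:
H(N, W) = -9 + N**2 (H(N, W) = -9 + N*N = -9 + N**2)
M = 0 (M = -9 + (-2*1 - 1)**2 = -9 + (-2 - 1)**2 = -9 + (-3)**2 = -9 + 9 = 0)
P = -1/2237 (P = 1/(-2237) = -1/2237 ≈ -0.00044703)
P*M = -1/2237*0 = 0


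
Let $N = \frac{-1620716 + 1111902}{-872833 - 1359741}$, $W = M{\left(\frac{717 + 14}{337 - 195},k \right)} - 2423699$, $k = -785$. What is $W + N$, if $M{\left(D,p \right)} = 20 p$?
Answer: $- \frac{2723069137106}{1116287} \approx -2.4394 \cdot 10^{6}$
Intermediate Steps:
$W = -2439399$ ($W = 20 \left(-785\right) - 2423699 = -15700 - 2423699 = -2439399$)
$N = \frac{254407}{1116287}$ ($N = - \frac{508814}{-2232574} = \left(-508814\right) \left(- \frac{1}{2232574}\right) = \frac{254407}{1116287} \approx 0.2279$)
$W + N = -2439399 + \frac{254407}{1116287} = - \frac{2723069137106}{1116287}$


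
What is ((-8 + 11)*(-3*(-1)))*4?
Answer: 36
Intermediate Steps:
((-8 + 11)*(-3*(-1)))*4 = (3*3)*4 = 9*4 = 36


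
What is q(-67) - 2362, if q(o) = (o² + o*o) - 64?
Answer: 6552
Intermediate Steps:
q(o) = -64 + 2*o² (q(o) = (o² + o²) - 64 = 2*o² - 64 = -64 + 2*o²)
q(-67) - 2362 = (-64 + 2*(-67)²) - 2362 = (-64 + 2*4489) - 2362 = (-64 + 8978) - 2362 = 8914 - 2362 = 6552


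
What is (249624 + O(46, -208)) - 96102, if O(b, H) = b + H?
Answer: 153360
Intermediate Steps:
O(b, H) = H + b
(249624 + O(46, -208)) - 96102 = (249624 + (-208 + 46)) - 96102 = (249624 - 162) - 96102 = 249462 - 96102 = 153360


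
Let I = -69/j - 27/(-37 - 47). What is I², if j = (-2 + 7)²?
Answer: 2913849/490000 ≈ 5.9466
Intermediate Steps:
j = 25 (j = 5² = 25)
I = -1707/700 (I = -69/25 - 27/(-37 - 47) = -69*1/25 - 27/(-84) = -69/25 - 27*(-1/84) = -69/25 + 9/28 = -1707/700 ≈ -2.4386)
I² = (-1707/700)² = 2913849/490000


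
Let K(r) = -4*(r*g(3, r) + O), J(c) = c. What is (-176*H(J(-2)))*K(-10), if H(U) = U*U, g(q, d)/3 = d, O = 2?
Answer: 850432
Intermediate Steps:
g(q, d) = 3*d
H(U) = U²
K(r) = -8 - 12*r² (K(r) = -4*(r*(3*r) + 2) = -4*(3*r² + 2) = -4*(2 + 3*r²) = -8 - 12*r²)
(-176*H(J(-2)))*K(-10) = (-176*(-2)²)*(-8 - 12*(-10)²) = (-176*4)*(-8 - 12*100) = -704*(-8 - 1200) = -704*(-1208) = 850432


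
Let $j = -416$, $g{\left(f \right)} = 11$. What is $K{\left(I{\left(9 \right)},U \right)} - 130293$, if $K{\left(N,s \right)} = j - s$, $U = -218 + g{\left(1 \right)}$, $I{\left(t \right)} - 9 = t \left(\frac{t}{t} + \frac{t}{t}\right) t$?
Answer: $-130502$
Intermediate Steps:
$I{\left(t \right)} = 9 + 2 t^{2}$ ($I{\left(t \right)} = 9 + t \left(\frac{t}{t} + \frac{t}{t}\right) t = 9 + t \left(1 + 1\right) t = 9 + t 2 t = 9 + 2 t t = 9 + 2 t^{2}$)
$U = -207$ ($U = -218 + 11 = -207$)
$K{\left(N,s \right)} = -416 - s$
$K{\left(I{\left(9 \right)},U \right)} - 130293 = \left(-416 - -207\right) - 130293 = \left(-416 + 207\right) - 130293 = -209 - 130293 = -130502$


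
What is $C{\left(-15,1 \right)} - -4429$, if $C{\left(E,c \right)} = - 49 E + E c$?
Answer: $5149$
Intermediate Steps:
$C{\left(-15,1 \right)} - -4429 = - 15 \left(-49 + 1\right) - -4429 = \left(-15\right) \left(-48\right) + 4429 = 720 + 4429 = 5149$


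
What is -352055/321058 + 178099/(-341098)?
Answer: -44316341283/27378060421 ≈ -1.6187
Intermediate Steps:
-352055/321058 + 178099/(-341098) = -352055*1/321058 + 178099*(-1/341098) = -352055/321058 - 178099/341098 = -44316341283/27378060421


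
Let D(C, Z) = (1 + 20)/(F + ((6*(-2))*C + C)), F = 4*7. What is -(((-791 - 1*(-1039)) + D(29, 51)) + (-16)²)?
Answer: -48881/97 ≈ -503.93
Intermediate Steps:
F = 28
D(C, Z) = 21/(28 - 11*C) (D(C, Z) = (1 + 20)/(28 + ((6*(-2))*C + C)) = 21/(28 + (-12*C + C)) = 21/(28 - 11*C))
-(((-791 - 1*(-1039)) + D(29, 51)) + (-16)²) = -(((-791 - 1*(-1039)) - 21/(-28 + 11*29)) + (-16)²) = -(((-791 + 1039) - 21/(-28 + 319)) + 256) = -((248 - 21/291) + 256) = -((248 - 21*1/291) + 256) = -((248 - 7/97) + 256) = -(24049/97 + 256) = -1*48881/97 = -48881/97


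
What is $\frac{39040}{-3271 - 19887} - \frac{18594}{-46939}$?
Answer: $- \frac{700949354}{543506681} \approx -1.2897$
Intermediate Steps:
$\frac{39040}{-3271 - 19887} - \frac{18594}{-46939} = \frac{39040}{-23158} - - \frac{18594}{46939} = 39040 \left(- \frac{1}{23158}\right) + \frac{18594}{46939} = - \frac{19520}{11579} + \frac{18594}{46939} = - \frac{700949354}{543506681}$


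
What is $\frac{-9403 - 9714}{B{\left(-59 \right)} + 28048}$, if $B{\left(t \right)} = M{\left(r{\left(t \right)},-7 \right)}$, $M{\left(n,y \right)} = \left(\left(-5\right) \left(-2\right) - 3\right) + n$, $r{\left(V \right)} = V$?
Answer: $- \frac{19117}{27996} \approx -0.68285$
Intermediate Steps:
$M{\left(n,y \right)} = 7 + n$ ($M{\left(n,y \right)} = \left(10 - 3\right) + n = 7 + n$)
$B{\left(t \right)} = 7 + t$
$\frac{-9403 - 9714}{B{\left(-59 \right)} + 28048} = \frac{-9403 - 9714}{\left(7 - 59\right) + 28048} = - \frac{19117}{-52 + 28048} = - \frac{19117}{27996}$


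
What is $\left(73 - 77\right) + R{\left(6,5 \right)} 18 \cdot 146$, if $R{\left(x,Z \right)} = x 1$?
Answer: $15764$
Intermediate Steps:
$R{\left(x,Z \right)} = x$
$\left(73 - 77\right) + R{\left(6,5 \right)} 18 \cdot 146 = \left(73 - 77\right) + 6 \cdot 18 \cdot 146 = \left(73 - 77\right) + 108 \cdot 146 = -4 + 15768 = 15764$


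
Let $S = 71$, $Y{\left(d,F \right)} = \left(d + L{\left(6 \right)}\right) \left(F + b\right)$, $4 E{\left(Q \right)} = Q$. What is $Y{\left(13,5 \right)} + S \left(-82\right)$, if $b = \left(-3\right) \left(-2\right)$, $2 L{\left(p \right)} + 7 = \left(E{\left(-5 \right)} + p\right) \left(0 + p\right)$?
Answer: $- \frac{22243}{4} \approx -5560.8$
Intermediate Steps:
$E{\left(Q \right)} = \frac{Q}{4}$
$L{\left(p \right)} = - \frac{7}{2} + \frac{p \left(- \frac{5}{4} + p\right)}{2}$ ($L{\left(p \right)} = - \frac{7}{2} + \frac{\left(\frac{1}{4} \left(-5\right) + p\right) \left(0 + p\right)}{2} = - \frac{7}{2} + \frac{\left(- \frac{5}{4} + p\right) p}{2} = - \frac{7}{2} + \frac{p \left(- \frac{5}{4} + p\right)}{2}$)
$b = 6$
$Y{\left(d,F \right)} = \left(6 + F\right) \left(\frac{43}{4} + d\right)$ ($Y{\left(d,F \right)} = \left(d - \left(\frac{29}{4} - 18\right)\right) \left(F + 6\right) = \left(d - - \frac{43}{4}\right) \left(6 + F\right) = \left(d + \frac{43}{4}\right) \left(6 + F\right) = \left(\frac{43}{4} + d\right) \left(6 + F\right) = \left(6 + F\right) \left(\frac{43}{4} + d\right)$)
$Y{\left(13,5 \right)} + S \left(-82\right) = \left(\frac{129}{2} + 6 \cdot 13 + \frac{43}{4} \cdot 5 + 5 \cdot 13\right) + 71 \left(-82\right) = \left(\frac{129}{2} + 78 + \frac{215}{4} + 65\right) - 5822 = \frac{1045}{4} - 5822 = - \frac{22243}{4}$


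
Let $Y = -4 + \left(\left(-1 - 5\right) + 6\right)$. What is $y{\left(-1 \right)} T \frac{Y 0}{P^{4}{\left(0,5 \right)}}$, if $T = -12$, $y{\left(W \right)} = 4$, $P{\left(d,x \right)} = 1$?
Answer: $0$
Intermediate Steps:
$Y = -4$ ($Y = -4 + \left(-6 + 6\right) = -4 + 0 = -4$)
$y{\left(-1 \right)} T \frac{Y 0}{P^{4}{\left(0,5 \right)}} = 4 \left(-12\right) \frac{\left(-4\right) 0}{1^{4}} = - 48 \cdot \frac{0}{1} = - 48 \cdot 0 \cdot 1 = \left(-48\right) 0 = 0$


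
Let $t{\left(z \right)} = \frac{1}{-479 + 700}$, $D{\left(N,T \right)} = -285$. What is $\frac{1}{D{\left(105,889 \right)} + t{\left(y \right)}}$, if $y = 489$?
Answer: $- \frac{221}{62984} \approx -0.0035088$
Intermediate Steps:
$t{\left(z \right)} = \frac{1}{221}$
$\frac{1}{D{\left(105,889 \right)} + t{\left(y \right)}} = \frac{1}{-285 + \frac{1}{221}} = \frac{1}{- \frac{62984}{221}} = - \frac{221}{62984}$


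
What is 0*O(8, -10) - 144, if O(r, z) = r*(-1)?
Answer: -144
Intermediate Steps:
O(r, z) = -r
0*O(8, -10) - 144 = 0*(-1*8) - 144 = 0*(-8) - 144 = 0 - 144 = -144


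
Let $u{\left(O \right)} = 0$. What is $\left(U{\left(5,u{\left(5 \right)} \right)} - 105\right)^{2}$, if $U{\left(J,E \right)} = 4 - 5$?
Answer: $11236$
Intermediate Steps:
$U{\left(J,E \right)} = -1$ ($U{\left(J,E \right)} = 4 - 5 = -1$)
$\left(U{\left(5,u{\left(5 \right)} \right)} - 105\right)^{2} = \left(-1 - 105\right)^{2} = \left(-106\right)^{2} = 11236$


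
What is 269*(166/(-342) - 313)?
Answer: -14420014/171 ≈ -84328.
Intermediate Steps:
269*(166/(-342) - 313) = 269*(166*(-1/342) - 313) = 269*(-83/171 - 313) = 269*(-53606/171) = -14420014/171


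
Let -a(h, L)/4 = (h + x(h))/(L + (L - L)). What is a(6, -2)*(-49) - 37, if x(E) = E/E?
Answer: -723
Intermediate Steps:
x(E) = 1
a(h, L) = -4*(1 + h)/L (a(h, L) = -4*(h + 1)/(L + (L - L)) = -4*(1 + h)/(L + 0) = -4*(1 + h)/L)
a(6, -2)*(-49) - 37 = (4*(-1 - 1*6)/(-2))*(-49) - 37 = (4*(-½)*(-1 - 6))*(-49) - 37 = (4*(-½)*(-7))*(-49) - 37 = 14*(-49) - 37 = -686 - 37 = -723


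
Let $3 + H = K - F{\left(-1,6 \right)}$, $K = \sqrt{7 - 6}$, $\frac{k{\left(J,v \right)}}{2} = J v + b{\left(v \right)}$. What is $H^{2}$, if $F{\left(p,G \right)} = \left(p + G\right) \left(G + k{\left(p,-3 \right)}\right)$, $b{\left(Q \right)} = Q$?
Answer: $1024$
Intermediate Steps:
$k{\left(J,v \right)} = 2 v + 2 J v$ ($k{\left(J,v \right)} = 2 \left(J v + v\right) = 2 \left(v + J v\right) = 2 v + 2 J v$)
$K = 1$ ($K = \sqrt{1} = 1$)
$F{\left(p,G \right)} = \left(G + p\right) \left(-6 + G - 6 p\right)$ ($F{\left(p,G \right)} = \left(p + G\right) \left(G + 2 \left(-3\right) \left(1 + p\right)\right) = \left(G + p\right) \left(G - \left(6 + 6 p\right)\right) = \left(G + p\right) \left(-6 + G - 6 p\right)$)
$H = -32$ ($H = -3 - \left(35 - 36 - 6 + 6 - 30 \left(-1\right)\right) = -3 + \left(1 - \left(36 - 36 + 6 - 6 + 30\right)\right) = -3 + \left(1 - 30\right) = -3 - 29 = -32$)
$H^{2} = \left(-32\right)^{2} = 1024$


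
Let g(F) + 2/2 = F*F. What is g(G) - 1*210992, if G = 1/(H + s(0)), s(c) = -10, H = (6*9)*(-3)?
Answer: -6242016911/29584 ≈ -2.1099e+5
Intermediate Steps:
H = -162 (H = 54*(-3) = -162)
G = -1/172 (G = 1/(-162 - 10) = 1/(-172) = -1/172 ≈ -0.0058140)
g(F) = -1 + F² (g(F) = -1 + F*F = -1 + F²)
g(G) - 1*210992 = (-1 + (-1/172)²) - 1*210992 = (-1 + 1/29584) - 210992 = -29583/29584 - 210992 = -6242016911/29584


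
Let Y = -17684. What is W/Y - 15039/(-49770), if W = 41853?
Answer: -100948563/48896260 ≈ -2.0645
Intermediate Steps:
W/Y - 15039/(-49770) = 41853/(-17684) - 15039/(-49770) = 41853*(-1/17684) - 15039*(-1/49770) = -41853/17684 + 1671/5530 = -100948563/48896260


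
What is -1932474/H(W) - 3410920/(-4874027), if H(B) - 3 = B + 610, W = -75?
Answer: -4708547688919/1311113263 ≈ -3591.3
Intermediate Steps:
H(B) = 613 + B (H(B) = 3 + (B + 610) = 3 + (610 + B) = 613 + B)
-1932474/H(W) - 3410920/(-4874027) = -1932474/(613 - 75) - 3410920/(-4874027) = -1932474/538 - 3410920*(-1/4874027) = -1932474*1/538 + 3410920/4874027 = -966237/269 + 3410920/4874027 = -4708547688919/1311113263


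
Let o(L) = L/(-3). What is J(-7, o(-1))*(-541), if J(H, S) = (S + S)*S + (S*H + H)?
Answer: 44362/9 ≈ 4929.1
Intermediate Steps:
o(L) = -L/3 (o(L) = L*(-⅓) = -L/3)
J(H, S) = H + 2*S² + H*S (J(H, S) = (2*S)*S + (H*S + H) = 2*S² + (H + H*S) = H + 2*S² + H*S)
J(-7, o(-1))*(-541) = (-7 + 2*(-⅓*(-1))² - (-7)*(-1)/3)*(-541) = (-7 + 2*(⅓)² - 7*⅓)*(-541) = (-7 + 2*(⅑) - 7/3)*(-541) = (-7 + 2/9 - 7/3)*(-541) = -82/9*(-541) = 44362/9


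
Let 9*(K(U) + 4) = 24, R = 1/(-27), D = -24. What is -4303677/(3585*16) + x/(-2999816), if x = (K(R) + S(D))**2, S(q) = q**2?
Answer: -4848443171927/64526042160 ≈ -75.139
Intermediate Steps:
R = -1/27 ≈ -0.037037
K(U) = -4/3 (K(U) = -4 + (1/9)*24 = -4 + 8/3 = -4/3)
x = 2972176/9 (x = (-4/3 + (-24)**2)**2 = (-4/3 + 576)**2 = (1724/3)**2 = 2972176/9 ≈ 3.3024e+5)
-4303677/(3585*16) + x/(-2999816) = -4303677/(3585*16) + (2972176/9)/(-2999816) = -4303677/57360 + (2972176/9)*(-1/2999816) = -4303677*1/57360 - 371522/3374793 = -1434559/19120 - 371522/3374793 = -4848443171927/64526042160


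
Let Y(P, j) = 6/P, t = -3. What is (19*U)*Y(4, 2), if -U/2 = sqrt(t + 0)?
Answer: -57*I*sqrt(3) ≈ -98.727*I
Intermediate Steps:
U = -2*I*sqrt(3) (U = -2*sqrt(-3 + 0) = -2*I*sqrt(3) ≈ -3.4641*I)
(19*U)*Y(4, 2) = (19*(-2*I*sqrt(3)))*(6/4) = (-38*I*sqrt(3))*(6*(1/4)) = -38*I*sqrt(3)*(3/2) = -57*I*sqrt(3)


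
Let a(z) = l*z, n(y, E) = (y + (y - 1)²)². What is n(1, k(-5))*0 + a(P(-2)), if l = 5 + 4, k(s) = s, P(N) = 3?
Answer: 27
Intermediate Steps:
l = 9
n(y, E) = (y + (-1 + y)²)²
a(z) = 9*z
n(1, k(-5))*0 + a(P(-2)) = (1 + (-1 + 1)²)²*0 + 9*3 = (1 + 0²)²*0 + 27 = (1 + 0)²*0 + 27 = 1²*0 + 27 = 1*0 + 27 = 0 + 27 = 27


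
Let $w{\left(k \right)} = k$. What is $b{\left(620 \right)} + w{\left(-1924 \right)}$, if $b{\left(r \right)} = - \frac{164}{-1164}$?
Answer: $- \frac{559843}{291} \approx -1923.9$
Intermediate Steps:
$b{\left(r \right)} = \frac{41}{291}$ ($b{\left(r \right)} = \left(-164\right) \left(- \frac{1}{1164}\right) = \frac{41}{291}$)
$b{\left(620 \right)} + w{\left(-1924 \right)} = \frac{41}{291} - 1924 = - \frac{559843}{291}$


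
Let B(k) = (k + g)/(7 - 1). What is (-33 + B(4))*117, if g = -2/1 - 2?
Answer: -3861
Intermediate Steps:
g = -4 (g = -2*1 - 2 = -2 - 2 = -4)
B(k) = -⅔ + k/6 (B(k) = (k - 4)/(7 - 1) = (-4 + k)/6 = (-4 + k)*(⅙) = -⅔ + k/6)
(-33 + B(4))*117 = (-33 + (-⅔ + (⅙)*4))*117 = (-33 + (-⅔ + ⅔))*117 = (-33 + 0)*117 = -33*117 = -3861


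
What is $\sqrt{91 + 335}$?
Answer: $\sqrt{426} \approx 20.64$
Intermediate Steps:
$\sqrt{91 + 335} = \sqrt{426}$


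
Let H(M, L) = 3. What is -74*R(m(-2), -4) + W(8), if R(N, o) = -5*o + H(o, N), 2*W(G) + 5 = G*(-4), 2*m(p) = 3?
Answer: -3441/2 ≈ -1720.5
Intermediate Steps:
m(p) = 3/2 (m(p) = (½)*3 = 3/2)
W(G) = -5/2 - 2*G (W(G) = -5/2 + (G*(-4))/2 = -5/2 + (-4*G)/2 = -5/2 - 2*G)
R(N, o) = 3 - 5*o (R(N, o) = -5*o + 3 = 3 - 5*o)
-74*R(m(-2), -4) + W(8) = -74*(3 - 5*(-4)) + (-5/2 - 2*8) = -74*(3 + 20) + (-5/2 - 16) = -74*23 - 37/2 = -1702 - 37/2 = -3441/2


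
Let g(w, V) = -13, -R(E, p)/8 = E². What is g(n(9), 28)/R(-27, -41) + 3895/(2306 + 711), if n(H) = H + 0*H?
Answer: 22754861/17595144 ≈ 1.2932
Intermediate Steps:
n(H) = H (n(H) = H + 0 = H)
R(E, p) = -8*E²
g(n(9), 28)/R(-27, -41) + 3895/(2306 + 711) = -13/((-8*(-27)²)) + 3895/(2306 + 711) = -13/((-8*729)) + 3895/3017 = -13/(-5832) + 3895*(1/3017) = -13*(-1/5832) + 3895/3017 = 13/5832 + 3895/3017 = 22754861/17595144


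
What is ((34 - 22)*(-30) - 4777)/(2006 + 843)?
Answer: -467/259 ≈ -1.8031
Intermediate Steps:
((34 - 22)*(-30) - 4777)/(2006 + 843) = (12*(-30) - 4777)/2849 = (-360 - 4777)*(1/2849) = -5137*1/2849 = -467/259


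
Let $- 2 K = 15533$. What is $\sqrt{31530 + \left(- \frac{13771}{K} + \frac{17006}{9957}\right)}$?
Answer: $\frac{\sqrt{15393718310335842318}}{22094583} \approx 177.58$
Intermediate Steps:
$K = - \frac{15533}{2}$ ($K = \left(- \frac{1}{2}\right) 15533 = - \frac{15533}{2} \approx -7766.5$)
$\sqrt{31530 + \left(- \frac{13771}{K} + \frac{17006}{9957}\right)} = \sqrt{31530 + \left(- \frac{13771}{- \frac{15533}{2}} + \frac{17006}{9957}\right)} = \sqrt{31530 + \left(\left(-13771\right) \left(- \frac{2}{15533}\right) + 17006 \cdot \frac{1}{9957}\right)} = \sqrt{31530 + \left(\frac{27542}{15533} + \frac{17006}{9957}\right)} = \sqrt{31530 + \frac{538389892}{154662081}} = \sqrt{\frac{4877033803822}{154662081}} = \frac{\sqrt{15393718310335842318}}{22094583}$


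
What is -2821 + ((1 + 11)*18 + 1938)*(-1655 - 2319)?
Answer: -8562817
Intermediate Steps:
-2821 + ((1 + 11)*18 + 1938)*(-1655 - 2319) = -2821 + (12*18 + 1938)*(-3974) = -2821 + (216 + 1938)*(-3974) = -2821 + 2154*(-3974) = -2821 - 8559996 = -8562817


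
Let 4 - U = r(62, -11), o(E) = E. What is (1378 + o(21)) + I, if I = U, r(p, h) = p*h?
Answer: 2085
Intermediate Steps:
r(p, h) = h*p
U = 686 (U = 4 - (-11)*62 = 4 - 1*(-682) = 4 + 682 = 686)
I = 686
(1378 + o(21)) + I = (1378 + 21) + 686 = 1399 + 686 = 2085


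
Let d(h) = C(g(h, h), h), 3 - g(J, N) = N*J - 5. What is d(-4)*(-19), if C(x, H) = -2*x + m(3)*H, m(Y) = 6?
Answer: 152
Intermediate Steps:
g(J, N) = 8 - J*N (g(J, N) = 3 - (N*J - 5) = 3 - (J*N - 5) = 3 - (-5 + J*N) = 3 + (5 - J*N) = 8 - J*N)
C(x, H) = -2*x + 6*H
d(h) = -16 + 2*h**2 + 6*h (d(h) = -2*(8 - h*h) + 6*h = -2*(8 - h**2) + 6*h = (-16 + 2*h**2) + 6*h = -16 + 2*h**2 + 6*h)
d(-4)*(-19) = (-16 + 2*(-4)**2 + 6*(-4))*(-19) = (-16 + 2*16 - 24)*(-19) = (-16 + 32 - 24)*(-19) = -8*(-19) = 152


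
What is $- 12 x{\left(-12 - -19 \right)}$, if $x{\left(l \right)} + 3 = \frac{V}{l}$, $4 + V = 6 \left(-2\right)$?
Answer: $\frac{444}{7} \approx 63.429$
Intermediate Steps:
$V = -16$ ($V = -4 + 6 \left(-2\right) = -4 - 12 = -16$)
$x{\left(l \right)} = -3 - \frac{16}{l}$
$- 12 x{\left(-12 - -19 \right)} = - 12 \left(-3 - \frac{16}{-12 - -19}\right) = - 12 \left(-3 - \frac{16}{-12 + 19}\right) = - 12 \left(-3 - \frac{16}{7}\right) = \left(-12\right) \left(- \frac{37}{7}\right) = \frac{444}{7}$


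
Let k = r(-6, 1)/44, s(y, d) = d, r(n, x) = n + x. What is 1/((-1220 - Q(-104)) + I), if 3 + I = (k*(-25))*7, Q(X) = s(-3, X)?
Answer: -44/48361 ≈ -0.00090982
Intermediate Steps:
k = -5/44 (k = (-6 + 1)/44 = -5*1/44 = -5/44 ≈ -0.11364)
Q(X) = X
I = 743/44 (I = -3 - 5/44*(-25)*7 = -3 + (125/44)*7 = -3 + 875/44 = 743/44 ≈ 16.886)
1/((-1220 - Q(-104)) + I) = 1/((-1220 - 1*(-104)) + 743/44) = 1/((-1220 + 104) + 743/44) = 1/(-1116 + 743/44) = 1/(-48361/44) = -44/48361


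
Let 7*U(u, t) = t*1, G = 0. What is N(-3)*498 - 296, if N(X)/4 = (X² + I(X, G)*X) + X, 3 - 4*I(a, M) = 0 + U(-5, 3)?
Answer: 54700/7 ≈ 7814.3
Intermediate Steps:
U(u, t) = t/7 (U(u, t) = (t*1)/7 = t/7)
I(a, M) = 9/14 (I(a, M) = ¾ - (0 + (⅐)*3)/4 = ¾ - (0 + 3/7)/4 = ¾ - ¼*3/7 = ¾ - 3/28 = 9/14)
N(X) = 4*X² + 46*X/7 (N(X) = 4*((X² + 9*X/14) + X) = 4*(X² + 23*X/14) = 4*X² + 46*X/7)
N(-3)*498 - 296 = ((2/7)*(-3)*(23 + 14*(-3)))*498 - 296 = ((2/7)*(-3)*(23 - 42))*498 - 296 = ((2/7)*(-3)*(-19))*498 - 296 = (114/7)*498 - 296 = 56772/7 - 296 = 54700/7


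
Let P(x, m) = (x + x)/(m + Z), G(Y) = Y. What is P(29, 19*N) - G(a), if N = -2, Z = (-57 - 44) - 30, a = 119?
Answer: -20169/169 ≈ -119.34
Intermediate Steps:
Z = -131 (Z = -101 - 30 = -131)
P(x, m) = 2*x/(-131 + m) (P(x, m) = (x + x)/(m - 131) = (2*x)/(-131 + m) = 2*x/(-131 + m))
P(29, 19*N) - G(a) = 2*29/(-131 + 19*(-2)) - 1*119 = 2*29/(-131 - 38) - 119 = 2*29/(-169) - 119 = 2*29*(-1/169) - 119 = -58/169 - 119 = -20169/169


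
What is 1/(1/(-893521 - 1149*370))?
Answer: -1318651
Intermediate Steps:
1/(1/(-893521 - 1149*370)) = 1/(1/(-893521 - 425130)) = 1/(1/(-1318651)) = 1/(-1/1318651) = -1318651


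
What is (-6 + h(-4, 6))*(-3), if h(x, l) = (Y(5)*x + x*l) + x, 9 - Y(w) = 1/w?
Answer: 1038/5 ≈ 207.60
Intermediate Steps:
Y(w) = 9 - 1/w
h(x, l) = 49*x/5 + l*x (h(x, l) = ((9 - 1/5)*x + x*l) + x = ((9 - 1*1/5)*x + l*x) + x = ((9 - 1/5)*x + l*x) + x = (44*x/5 + l*x) + x = 49*x/5 + l*x)
(-6 + h(-4, 6))*(-3) = (-6 + (1/5)*(-4)*(49 + 5*6))*(-3) = (-6 + (1/5)*(-4)*(49 + 30))*(-3) = (-6 + (1/5)*(-4)*79)*(-3) = (-6 - 316/5)*(-3) = -346/5*(-3) = 1038/5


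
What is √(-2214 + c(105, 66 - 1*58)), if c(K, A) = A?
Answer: I*√2206 ≈ 46.968*I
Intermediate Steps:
√(-2214 + c(105, 66 - 1*58)) = √(-2214 + (66 - 1*58)) = √(-2214 + (66 - 58)) = √(-2214 + 8) = √(-2206) = I*√2206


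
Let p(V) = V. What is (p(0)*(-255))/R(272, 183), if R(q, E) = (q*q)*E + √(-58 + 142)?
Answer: 0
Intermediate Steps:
R(q, E) = 2*√21 + E*q² (R(q, E) = q²*E + √84 = E*q² + 2*√21 = 2*√21 + E*q²)
(p(0)*(-255))/R(272, 183) = (0*(-255))/(2*√21 + 183*272²) = 0/(2*√21 + 183*73984) = 0/(2*√21 + 13539072) = 0/(13539072 + 2*√21) = 0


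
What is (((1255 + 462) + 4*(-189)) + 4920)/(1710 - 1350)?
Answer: 5881/360 ≈ 16.336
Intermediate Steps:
(((1255 + 462) + 4*(-189)) + 4920)/(1710 - 1350) = ((1717 - 756) + 4920)/360 = (961 + 4920)*(1/360) = 5881*(1/360) = 5881/360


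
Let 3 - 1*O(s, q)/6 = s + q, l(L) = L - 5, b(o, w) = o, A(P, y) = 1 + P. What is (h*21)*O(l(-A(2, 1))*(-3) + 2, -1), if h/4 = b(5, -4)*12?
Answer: -665280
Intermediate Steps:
h = 240 (h = 4*(5*12) = 4*60 = 240)
l(L) = -5 + L
O(s, q) = 18 - 6*q - 6*s (O(s, q) = 18 - 6*(s + q) = 18 - 6*(q + s) = 18 + (-6*q - 6*s) = 18 - 6*q - 6*s)
(h*21)*O(l(-A(2, 1))*(-3) + 2, -1) = (240*21)*(18 - 6*(-1) - 6*((-5 - (1 + 2))*(-3) + 2)) = 5040*(18 + 6 - 6*((-5 - 1*3)*(-3) + 2)) = 5040*(18 + 6 - 6*((-5 - 3)*(-3) + 2)) = 5040*(18 + 6 - 6*(-8*(-3) + 2)) = 5040*(18 + 6 - 6*(24 + 2)) = 5040*(18 + 6 - 6*26) = 5040*(18 + 6 - 156) = 5040*(-132) = -665280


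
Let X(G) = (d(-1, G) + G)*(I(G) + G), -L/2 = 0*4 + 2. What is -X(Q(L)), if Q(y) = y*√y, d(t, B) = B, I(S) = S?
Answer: 256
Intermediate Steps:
L = -4 (L = -2*(0*4 + 2) = -2*(0 + 2) = -2*2 = -4)
Q(y) = y^(3/2)
X(G) = 4*G² (X(G) = (G + G)*(G + G) = (2*G)*(2*G) = 4*G²)
-X(Q(L)) = -4*((-4)^(3/2))² = -4*(-8*I)² = -4*(-64) = -1*(-256) = 256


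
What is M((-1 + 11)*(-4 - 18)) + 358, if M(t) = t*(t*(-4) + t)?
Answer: -144842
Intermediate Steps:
M(t) = -3*t² (M(t) = t*(-4*t + t) = t*(-3*t) = -3*t²)
M((-1 + 11)*(-4 - 18)) + 358 = -3*(-1 + 11)²*(-4 - 18)² + 358 = -3*(10*(-22))² + 358 = -3*(-220)² + 358 = -3*48400 + 358 = -145200 + 358 = -144842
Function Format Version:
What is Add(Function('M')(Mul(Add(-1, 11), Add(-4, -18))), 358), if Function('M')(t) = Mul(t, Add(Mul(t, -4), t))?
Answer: -144842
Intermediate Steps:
Function('M')(t) = Mul(-3, Pow(t, 2)) (Function('M')(t) = Mul(t, Add(Mul(-4, t), t)) = Mul(t, Mul(-3, t)) = Mul(-3, Pow(t, 2)))
Add(Function('M')(Mul(Add(-1, 11), Add(-4, -18))), 358) = Add(Mul(-3, Pow(Mul(Add(-1, 11), Add(-4, -18)), 2)), 358) = Add(Mul(-3, Pow(Mul(10, -22), 2)), 358) = Add(Mul(-3, Pow(-220, 2)), 358) = Add(Mul(-3, 48400), 358) = Add(-145200, 358) = -144842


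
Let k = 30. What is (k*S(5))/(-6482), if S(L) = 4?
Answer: -60/3241 ≈ -0.018513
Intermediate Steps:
(k*S(5))/(-6482) = (30*4)/(-6482) = 120*(-1/6482) = -60/3241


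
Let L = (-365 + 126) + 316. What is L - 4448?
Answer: -4371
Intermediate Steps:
L = 77 (L = -239 + 316 = 77)
L - 4448 = 77 - 4448 = -4371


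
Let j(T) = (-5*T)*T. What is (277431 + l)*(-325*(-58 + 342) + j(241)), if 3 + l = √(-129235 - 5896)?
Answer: -106173082740 - 382705*I*√135131 ≈ -1.0617e+11 - 1.4068e+8*I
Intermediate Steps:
j(T) = -5*T²
l = -3 + I*√135131 (l = -3 + √(-129235 - 5896) = -3 + √(-135131) = -3 + I*√135131 ≈ -3.0 + 367.6*I)
(277431 + l)*(-325*(-58 + 342) + j(241)) = (277431 + (-3 + I*√135131))*(-325*(-58 + 342) - 5*241²) = (277428 + I*√135131)*(-325*284 - 5*58081) = (277428 + I*√135131)*(-92300 - 290405) = (277428 + I*√135131)*(-382705) = -106173082740 - 382705*I*√135131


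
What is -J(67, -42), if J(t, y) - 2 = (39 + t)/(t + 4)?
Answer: -248/71 ≈ -3.4930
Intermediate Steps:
J(t, y) = 2 + (39 + t)/(4 + t) (J(t, y) = 2 + (39 + t)/(t + 4) = 2 + (39 + t)/(4 + t))
-J(67, -42) = -(47 + 3*67)/(4 + 67) = -(47 + 201)/71 = -248/71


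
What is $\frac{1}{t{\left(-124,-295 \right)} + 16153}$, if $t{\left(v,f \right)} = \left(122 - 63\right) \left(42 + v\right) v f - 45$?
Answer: $- \frac{1}{176957932} \approx -5.6511 \cdot 10^{-9}$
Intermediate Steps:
$t{\left(v,f \right)} = -45 + f v \left(2478 + 59 v\right)$ ($t{\left(v,f \right)} = 59 \left(42 + v\right) v f - 45 = \left(2478 + 59 v\right) v f - 45 = v \left(2478 + 59 v\right) f - 45 = f v \left(2478 + 59 v\right) - 45 = -45 + f v \left(2478 + 59 v\right)$)
$\frac{1}{t{\left(-124,-295 \right)} + 16153} = \frac{1}{\left(-45 + 59 \left(-295\right) \left(-124\right)^{2} + 2478 \left(-295\right) \left(-124\right)\right) + 16153} = \frac{1}{\left(-45 + 59 \left(-295\right) 15376 + 90645240\right) + 16153} = \frac{1}{\left(-45 - 267619280 + 90645240\right) + 16153} = \frac{1}{-176974085 + 16153} = \frac{1}{-176957932} = - \frac{1}{176957932}$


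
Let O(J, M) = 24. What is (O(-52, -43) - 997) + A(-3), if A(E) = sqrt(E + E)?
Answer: -973 + I*sqrt(6) ≈ -973.0 + 2.4495*I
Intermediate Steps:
A(E) = sqrt(2)*sqrt(E) (A(E) = sqrt(2*E) = sqrt(2)*sqrt(E))
(O(-52, -43) - 997) + A(-3) = (24 - 997) + sqrt(2)*sqrt(-3) = -973 + sqrt(2)*(I*sqrt(3)) = -973 + I*sqrt(6)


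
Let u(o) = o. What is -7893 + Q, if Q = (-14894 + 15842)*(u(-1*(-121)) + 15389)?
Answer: 14695587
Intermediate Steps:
Q = 14703480 (Q = (-14894 + 15842)*(-1*(-121) + 15389) = 948*(121 + 15389) = 948*15510 = 14703480)
-7893 + Q = -7893 + 14703480 = 14695587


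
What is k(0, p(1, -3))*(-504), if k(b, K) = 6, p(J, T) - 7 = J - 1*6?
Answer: -3024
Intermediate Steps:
p(J, T) = 1 + J (p(J, T) = 7 + (J - 1*6) = 7 + (J - 6) = 7 + (-6 + J) = 1 + J)
k(0, p(1, -3))*(-504) = 6*(-504) = -3024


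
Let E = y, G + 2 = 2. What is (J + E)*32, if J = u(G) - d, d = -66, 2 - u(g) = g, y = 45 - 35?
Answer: 2496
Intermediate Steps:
G = 0 (G = -2 + 2 = 0)
y = 10
u(g) = 2 - g
E = 10
J = 68 (J = (2 - 1*0) - 1*(-66) = (2 + 0) + 66 = 2 + 66 = 68)
(J + E)*32 = (68 + 10)*32 = 78*32 = 2496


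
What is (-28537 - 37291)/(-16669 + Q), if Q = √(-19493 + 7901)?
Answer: 1097286932/277867153 + 394968*I*√322/277867153 ≈ 3.949 + 0.025507*I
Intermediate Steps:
Q = 6*I*√322 (Q = √(-11592) = 6*I*√322 ≈ 107.67*I)
(-28537 - 37291)/(-16669 + Q) = (-28537 - 37291)/(-16669 + 6*I*√322) = -65828/(-16669 + 6*I*√322)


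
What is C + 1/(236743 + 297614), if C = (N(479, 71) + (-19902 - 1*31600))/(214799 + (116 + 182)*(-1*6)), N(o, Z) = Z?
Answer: -27482301856/113823918927 ≈ -0.24145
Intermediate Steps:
C = -51431/213011 (C = (71 + (-19902 - 1*31600))/(214799 + (116 + 182)*(-1*6)) = (71 + (-19902 - 31600))/(214799 + 298*(-6)) = (71 - 51502)/(214799 - 1788) = -51431/213011 ≈ -0.24145)
C + 1/(236743 + 297614) = -51431/213011 + 1/(236743 + 297614) = -51431/213011 + 1/534357 = -27482301856/113823918927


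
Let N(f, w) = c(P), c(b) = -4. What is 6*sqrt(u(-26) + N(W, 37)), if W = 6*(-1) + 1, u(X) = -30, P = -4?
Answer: 6*I*sqrt(34) ≈ 34.986*I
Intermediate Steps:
W = -5 (W = -6 + 1 = -5)
N(f, w) = -4
6*sqrt(u(-26) + N(W, 37)) = 6*sqrt(-30 - 4) = 6*sqrt(-34) = 6*(I*sqrt(34)) = 6*I*sqrt(34)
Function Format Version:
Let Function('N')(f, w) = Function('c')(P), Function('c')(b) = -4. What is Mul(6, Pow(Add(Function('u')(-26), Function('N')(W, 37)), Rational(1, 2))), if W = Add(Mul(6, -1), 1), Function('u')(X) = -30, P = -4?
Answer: Mul(6, I, Pow(34, Rational(1, 2))) ≈ Mul(34.986, I)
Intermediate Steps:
W = -5 (W = Add(-6, 1) = -5)
Function('N')(f, w) = -4
Mul(6, Pow(Add(Function('u')(-26), Function('N')(W, 37)), Rational(1, 2))) = Mul(6, Pow(Add(-30, -4), Rational(1, 2))) = Mul(6, Pow(-34, Rational(1, 2))) = Mul(6, Mul(I, Pow(34, Rational(1, 2)))) = Mul(6, I, Pow(34, Rational(1, 2)))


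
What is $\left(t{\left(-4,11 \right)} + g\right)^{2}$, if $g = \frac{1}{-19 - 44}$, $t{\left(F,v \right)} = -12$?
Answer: $\frac{573049}{3969} \approx 144.38$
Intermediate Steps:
$g = - \frac{1}{63}$ ($g = \frac{1}{-19 - 44} = \frac{1}{-63} = - \frac{1}{63} \approx -0.015873$)
$\left(t{\left(-4,11 \right)} + g\right)^{2} = \left(-12 - \frac{1}{63}\right)^{2} = \left(- \frac{757}{63}\right)^{2} = \frac{573049}{3969}$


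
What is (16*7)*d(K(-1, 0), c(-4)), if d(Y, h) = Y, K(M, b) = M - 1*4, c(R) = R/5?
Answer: -560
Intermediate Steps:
c(R) = R/5 (c(R) = R*(⅕) = R/5)
K(M, b) = -4 + M (K(M, b) = M - 4 = -4 + M)
(16*7)*d(K(-1, 0), c(-4)) = (16*7)*(-4 - 1) = 112*(-5) = -560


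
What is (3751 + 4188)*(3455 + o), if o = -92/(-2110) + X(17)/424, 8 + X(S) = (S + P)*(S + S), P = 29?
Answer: 3070709304819/111830 ≈ 2.7459e+7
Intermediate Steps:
X(S) = -8 + 2*S*(29 + S) (X(S) = -8 + (S + 29)*(S + S) = -8 + (29 + S)*(2*S) = -8 + 2*S*(29 + S))
o = 415271/111830 (o = -92/(-2110) + (-8 + 2*17² + 58*17)/424 = -92*(-1/2110) + (-8 + 2*289 + 986)*(1/424) = 46/1055 + (-8 + 578 + 986)*(1/424) = 46/1055 + 1556*(1/424) = 46/1055 + 389/106 = 415271/111830 ≈ 3.7134)
(3751 + 4188)*(3455 + o) = (3751 + 4188)*(3455 + 415271/111830) = 7939*(386787921/111830) = 3070709304819/111830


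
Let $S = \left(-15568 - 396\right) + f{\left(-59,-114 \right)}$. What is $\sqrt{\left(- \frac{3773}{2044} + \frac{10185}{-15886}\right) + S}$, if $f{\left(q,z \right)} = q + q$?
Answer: $\frac{i \sqrt{127995690224449}}{89206} \approx 126.82 i$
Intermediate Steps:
$f{\left(q,z \right)} = 2 q$
$S = -16082$ ($S = \left(-15568 - 396\right) + 2 \left(-59\right) = -15964 - 118 = -16082$)
$\sqrt{\left(- \frac{3773}{2044} + \frac{10185}{-15886}\right) + S} = \sqrt{\left(- \frac{3773}{2044} + \frac{10185}{-15886}\right) - 16082} = \sqrt{\left(\left(-3773\right) \frac{1}{2044} + 10185 \left(- \frac{1}{15886}\right)\right) - 16082} = \sqrt{\left(- \frac{539}{292} - \frac{10185}{15886}\right) - 16082} = \sqrt{- \frac{5768287}{2319356} - 16082} = \sqrt{- \frac{37305651479}{2319356}} = \frac{i \sqrt{127995690224449}}{89206}$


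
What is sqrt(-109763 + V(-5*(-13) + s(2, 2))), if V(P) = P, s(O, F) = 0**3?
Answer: I*sqrt(109698) ≈ 331.21*I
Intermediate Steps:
s(O, F) = 0
sqrt(-109763 + V(-5*(-13) + s(2, 2))) = sqrt(-109763 + (-5*(-13) + 0)) = sqrt(-109763 + (65 + 0)) = sqrt(-109763 + 65) = sqrt(-109698) = I*sqrt(109698)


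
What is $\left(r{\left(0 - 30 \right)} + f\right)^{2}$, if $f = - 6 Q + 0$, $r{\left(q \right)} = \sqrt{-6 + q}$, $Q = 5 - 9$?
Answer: $540 + 288 i \approx 540.0 + 288.0 i$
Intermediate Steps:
$Q = -4$ ($Q = 5 - 9 = -4$)
$f = 24$ ($f = \left(-6\right) \left(-4\right) + 0 = 24 + 0 = 24$)
$\left(r{\left(0 - 30 \right)} + f\right)^{2} = \left(\sqrt{-6 + \left(0 - 30\right)} + 24\right)^{2} = \left(\sqrt{-6 - 30} + 24\right)^{2} = \left(\sqrt{-36} + 24\right)^{2} = \left(6 i + 24\right)^{2} = \left(24 + 6 i\right)^{2}$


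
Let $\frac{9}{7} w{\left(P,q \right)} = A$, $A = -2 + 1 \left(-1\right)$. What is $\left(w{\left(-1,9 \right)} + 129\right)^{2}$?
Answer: $\frac{144400}{9} \approx 16044.0$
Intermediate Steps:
$A = -3$ ($A = -2 - 1 = -3$)
$w{\left(P,q \right)} = - \frac{7}{3}$ ($w{\left(P,q \right)} = \frac{7}{9} \left(-3\right) = - \frac{7}{3}$)
$\left(w{\left(-1,9 \right)} + 129\right)^{2} = \left(- \frac{7}{3} + 129\right)^{2} = \left(\frac{380}{3}\right)^{2} = \frac{144400}{9}$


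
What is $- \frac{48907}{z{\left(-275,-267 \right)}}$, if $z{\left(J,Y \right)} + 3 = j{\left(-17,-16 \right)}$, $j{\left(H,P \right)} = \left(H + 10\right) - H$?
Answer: $- \frac{48907}{7} \approx -6986.7$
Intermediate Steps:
$j{\left(H,P \right)} = 10$ ($j{\left(H,P \right)} = \left(10 + H\right) - H = 10$)
$z{\left(J,Y \right)} = 7$ ($z{\left(J,Y \right)} = -3 + 10 = 7$)
$- \frac{48907}{z{\left(-275,-267 \right)}} = - \frac{48907}{7}$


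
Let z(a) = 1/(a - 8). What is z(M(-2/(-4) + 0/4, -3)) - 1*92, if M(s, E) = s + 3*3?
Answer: -274/3 ≈ -91.333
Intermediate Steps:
M(s, E) = 9 + s (M(s, E) = s + 9 = 9 + s)
z(a) = 1/(-8 + a)
z(M(-2/(-4) + 0/4, -3)) - 1*92 = 1/(-8 + (9 + (-2/(-4) + 0/4))) - 1*92 = 1/(-8 + (9 + (-2*(-1/4) + 0*(1/4)))) - 92 = 1/(-8 + (9 + (1/2 + 0))) - 92 = 1/(-8 + (9 + 1/2)) - 92 = 1/(-8 + 19/2) - 92 = 1/(3/2) - 92 = 2/3 - 92 = -274/3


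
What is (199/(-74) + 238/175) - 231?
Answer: -429809/1850 ≈ -232.33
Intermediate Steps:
(199/(-74) + 238/175) - 231 = (199*(-1/74) + 238*(1/175)) - 231 = (-199/74 + 34/25) - 231 = -2459/1850 - 231 = -429809/1850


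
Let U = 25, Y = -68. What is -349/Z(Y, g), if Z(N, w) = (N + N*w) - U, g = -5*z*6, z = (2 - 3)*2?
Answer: 349/4173 ≈ 0.083633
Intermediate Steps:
z = -2 (z = -1*2 = -2)
g = 60 (g = -5*(-2)*6 = 10*6 = 60)
Z(N, w) = -25 + N + N*w (Z(N, w) = (N + N*w) - 1*25 = (N + N*w) - 25 = -25 + N + N*w)
-349/Z(Y, g) = -349/(-25 - 68 - 68*60) = -349/(-25 - 68 - 4080) = -349/(-4173) = -349*(-1/4173) = 349/4173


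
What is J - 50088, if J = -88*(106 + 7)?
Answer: -60032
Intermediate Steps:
J = -9944 (J = -88*113 = -9944)
J - 50088 = -9944 - 50088 = -60032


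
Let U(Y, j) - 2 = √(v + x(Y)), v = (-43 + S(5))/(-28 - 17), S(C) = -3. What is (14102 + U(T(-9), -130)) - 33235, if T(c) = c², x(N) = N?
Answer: -19131 + √18455/15 ≈ -19122.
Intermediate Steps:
v = 46/45 (v = (-43 - 3)/(-28 - 17) = -46/(-45) = -46*(-1/45) = 46/45 ≈ 1.0222)
U(Y, j) = 2 + √(46/45 + Y)
(14102 + U(T(-9), -130)) - 33235 = (14102 + (2 + √(230 + 225*(-9)²)/15)) - 33235 = (14102 + (2 + √(230 + 225*81)/15)) - 33235 = (14102 + (2 + √(230 + 18225)/15)) - 33235 = (14102 + (2 + √18455/15)) - 33235 = (14104 + √18455/15) - 33235 = -19131 + √18455/15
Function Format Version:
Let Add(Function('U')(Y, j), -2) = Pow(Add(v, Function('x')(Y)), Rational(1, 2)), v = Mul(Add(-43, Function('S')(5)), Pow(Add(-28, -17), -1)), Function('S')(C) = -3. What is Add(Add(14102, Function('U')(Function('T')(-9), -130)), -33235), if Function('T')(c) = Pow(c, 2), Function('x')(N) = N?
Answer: Add(-19131, Mul(Rational(1, 15), Pow(18455, Rational(1, 2)))) ≈ -19122.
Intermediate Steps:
v = Rational(46, 45) (v = Mul(Add(-43, -3), Pow(Add(-28, -17), -1)) = Mul(-46, Pow(-45, -1)) = Mul(-46, Rational(-1, 45)) = Rational(46, 45) ≈ 1.0222)
Function('U')(Y, j) = Add(2, Pow(Add(Rational(46, 45), Y), Rational(1, 2)))
Add(Add(14102, Function('U')(Function('T')(-9), -130)), -33235) = Add(Add(14102, Add(2, Mul(Rational(1, 15), Pow(Add(230, Mul(225, Pow(-9, 2))), Rational(1, 2))))), -33235) = Add(Add(14102, Add(2, Mul(Rational(1, 15), Pow(Add(230, Mul(225, 81)), Rational(1, 2))))), -33235) = Add(Add(14102, Add(2, Mul(Rational(1, 15), Pow(Add(230, 18225), Rational(1, 2))))), -33235) = Add(Add(14102, Add(2, Mul(Rational(1, 15), Pow(18455, Rational(1, 2))))), -33235) = Add(Add(14104, Mul(Rational(1, 15), Pow(18455, Rational(1, 2)))), -33235) = Add(-19131, Mul(Rational(1, 15), Pow(18455, Rational(1, 2))))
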